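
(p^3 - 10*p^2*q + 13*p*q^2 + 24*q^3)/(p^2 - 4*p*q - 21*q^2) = (-p^3 + 10*p^2*q - 13*p*q^2 - 24*q^3)/(-p^2 + 4*p*q + 21*q^2)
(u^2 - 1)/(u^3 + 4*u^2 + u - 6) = (u + 1)/(u^2 + 5*u + 6)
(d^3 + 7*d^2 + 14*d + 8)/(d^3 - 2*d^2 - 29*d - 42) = (d^2 + 5*d + 4)/(d^2 - 4*d - 21)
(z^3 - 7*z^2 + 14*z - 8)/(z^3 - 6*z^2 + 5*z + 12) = (z^2 - 3*z + 2)/(z^2 - 2*z - 3)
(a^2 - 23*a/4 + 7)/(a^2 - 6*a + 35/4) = (4*a^2 - 23*a + 28)/(4*a^2 - 24*a + 35)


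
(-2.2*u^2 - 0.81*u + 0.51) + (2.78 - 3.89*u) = -2.2*u^2 - 4.7*u + 3.29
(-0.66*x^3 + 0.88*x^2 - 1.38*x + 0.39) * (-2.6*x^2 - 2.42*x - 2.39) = 1.716*x^5 - 0.6908*x^4 + 3.0358*x^3 + 0.222399999999999*x^2 + 2.3544*x - 0.9321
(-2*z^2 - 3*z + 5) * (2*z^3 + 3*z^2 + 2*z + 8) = -4*z^5 - 12*z^4 - 3*z^3 - 7*z^2 - 14*z + 40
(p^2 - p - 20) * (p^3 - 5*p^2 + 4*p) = p^5 - 6*p^4 - 11*p^3 + 96*p^2 - 80*p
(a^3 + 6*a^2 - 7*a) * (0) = 0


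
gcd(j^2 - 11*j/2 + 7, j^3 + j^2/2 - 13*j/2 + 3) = j - 2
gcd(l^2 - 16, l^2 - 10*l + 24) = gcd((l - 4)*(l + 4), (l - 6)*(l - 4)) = l - 4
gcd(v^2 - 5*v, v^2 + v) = v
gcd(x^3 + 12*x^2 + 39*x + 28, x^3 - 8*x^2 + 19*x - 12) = 1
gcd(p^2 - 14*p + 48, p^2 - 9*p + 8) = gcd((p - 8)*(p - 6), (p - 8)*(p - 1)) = p - 8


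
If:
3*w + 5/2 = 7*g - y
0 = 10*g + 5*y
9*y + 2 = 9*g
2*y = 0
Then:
No Solution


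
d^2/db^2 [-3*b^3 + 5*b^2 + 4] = 10 - 18*b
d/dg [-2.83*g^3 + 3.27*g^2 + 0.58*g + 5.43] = -8.49*g^2 + 6.54*g + 0.58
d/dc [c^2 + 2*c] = 2*c + 2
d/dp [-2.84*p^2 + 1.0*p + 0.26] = 1.0 - 5.68*p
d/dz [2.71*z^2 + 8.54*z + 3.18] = 5.42*z + 8.54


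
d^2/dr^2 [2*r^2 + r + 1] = 4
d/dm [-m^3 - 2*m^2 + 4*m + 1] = -3*m^2 - 4*m + 4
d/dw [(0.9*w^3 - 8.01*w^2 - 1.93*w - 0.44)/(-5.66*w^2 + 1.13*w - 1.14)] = (-5.094*w^4 + 2.03400000000001*w^3 - 23.0531*w^2 + 13.282*w + 2.6974)/(32.0356*w^4 - 12.7916*w^3 + 14.1817*w^2 - 2.5764*w + 1.2996)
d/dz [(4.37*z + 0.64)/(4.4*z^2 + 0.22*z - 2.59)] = (19.228*z^2 + 0.9614*z - (4.37*z + 0.64)*(8.8*z + 0.22) - 11.3183)/(4.4*z^2 + 0.22*z - 2.59)^2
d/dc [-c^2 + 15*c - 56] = 15 - 2*c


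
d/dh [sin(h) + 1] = cos(h)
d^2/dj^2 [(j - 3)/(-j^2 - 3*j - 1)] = 2*(3*j*(j^2 + 3*j + 1) - (j - 3)*(2*j + 3)^2)/(j^2 + 3*j + 1)^3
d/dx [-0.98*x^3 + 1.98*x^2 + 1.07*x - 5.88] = -2.94*x^2 + 3.96*x + 1.07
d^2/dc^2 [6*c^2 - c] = 12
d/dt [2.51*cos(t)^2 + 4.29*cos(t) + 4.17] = -(5.02*cos(t) + 4.29)*sin(t)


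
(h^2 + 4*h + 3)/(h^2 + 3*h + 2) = (h + 3)/(h + 2)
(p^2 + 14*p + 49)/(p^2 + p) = (p^2 + 14*p + 49)/(p*(p + 1))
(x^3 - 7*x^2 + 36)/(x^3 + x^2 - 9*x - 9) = (x^2 - 4*x - 12)/(x^2 + 4*x + 3)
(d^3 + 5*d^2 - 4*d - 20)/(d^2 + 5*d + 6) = (d^2 + 3*d - 10)/(d + 3)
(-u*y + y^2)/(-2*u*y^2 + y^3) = (u - y)/(y*(2*u - y))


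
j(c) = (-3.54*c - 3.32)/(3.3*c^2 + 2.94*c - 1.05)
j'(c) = (-6.6*c - 2.94)*(-3.54*c - 3.32)/(3.3*c^2 + 2.94*c - 1.05)^2 - 3.54/(3.3*c^2 + 2.94*c - 1.05)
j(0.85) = -1.65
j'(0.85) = 2.76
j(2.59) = -0.44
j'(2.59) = 0.18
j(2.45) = -0.46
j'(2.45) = 0.20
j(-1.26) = 2.35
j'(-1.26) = 18.79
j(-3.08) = 0.36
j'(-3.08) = 0.13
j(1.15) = -1.10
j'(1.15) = 1.21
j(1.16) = -1.09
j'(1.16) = 1.18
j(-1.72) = 0.76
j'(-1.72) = 0.77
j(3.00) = -0.37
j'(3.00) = 0.13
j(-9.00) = 0.12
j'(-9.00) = 0.01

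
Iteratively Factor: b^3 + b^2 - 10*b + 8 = (b - 2)*(b^2 + 3*b - 4) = (b - 2)*(b - 1)*(b + 4)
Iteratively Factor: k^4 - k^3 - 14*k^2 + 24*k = (k)*(k^3 - k^2 - 14*k + 24) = k*(k + 4)*(k^2 - 5*k + 6) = k*(k - 2)*(k + 4)*(k - 3)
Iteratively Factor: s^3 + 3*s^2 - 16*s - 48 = (s + 3)*(s^2 - 16) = (s - 4)*(s + 3)*(s + 4)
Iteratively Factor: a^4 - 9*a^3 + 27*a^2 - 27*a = (a - 3)*(a^3 - 6*a^2 + 9*a) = a*(a - 3)*(a^2 - 6*a + 9) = a*(a - 3)^2*(a - 3)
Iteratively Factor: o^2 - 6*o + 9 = (o - 3)*(o - 3)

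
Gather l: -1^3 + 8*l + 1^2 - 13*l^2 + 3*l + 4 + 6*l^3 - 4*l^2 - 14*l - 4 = 6*l^3 - 17*l^2 - 3*l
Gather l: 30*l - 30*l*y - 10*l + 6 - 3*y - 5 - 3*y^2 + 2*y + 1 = l*(20 - 30*y) - 3*y^2 - y + 2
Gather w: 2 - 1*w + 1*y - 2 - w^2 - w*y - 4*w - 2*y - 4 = -w^2 + w*(-y - 5) - y - 4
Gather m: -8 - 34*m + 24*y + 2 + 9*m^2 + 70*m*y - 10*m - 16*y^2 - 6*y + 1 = 9*m^2 + m*(70*y - 44) - 16*y^2 + 18*y - 5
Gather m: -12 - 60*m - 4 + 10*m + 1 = -50*m - 15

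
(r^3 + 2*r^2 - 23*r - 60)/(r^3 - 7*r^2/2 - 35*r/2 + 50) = 2*(r + 3)/(2*r - 5)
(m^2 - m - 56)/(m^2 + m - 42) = (m - 8)/(m - 6)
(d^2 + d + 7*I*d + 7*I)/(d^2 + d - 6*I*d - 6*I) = (d + 7*I)/(d - 6*I)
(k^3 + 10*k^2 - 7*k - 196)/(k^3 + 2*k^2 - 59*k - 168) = (k^2 + 3*k - 28)/(k^2 - 5*k - 24)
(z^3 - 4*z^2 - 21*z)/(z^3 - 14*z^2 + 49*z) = (z + 3)/(z - 7)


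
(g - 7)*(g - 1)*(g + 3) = g^3 - 5*g^2 - 17*g + 21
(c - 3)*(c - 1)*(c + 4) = c^3 - 13*c + 12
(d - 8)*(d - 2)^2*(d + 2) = d^4 - 10*d^3 + 12*d^2 + 40*d - 64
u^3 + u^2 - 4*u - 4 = (u - 2)*(u + 1)*(u + 2)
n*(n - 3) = n^2 - 3*n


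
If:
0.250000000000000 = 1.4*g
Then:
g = 0.18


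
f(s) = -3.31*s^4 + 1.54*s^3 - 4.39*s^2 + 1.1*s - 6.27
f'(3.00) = -341.14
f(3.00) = -269.01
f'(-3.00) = 426.50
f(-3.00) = -358.77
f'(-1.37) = 55.84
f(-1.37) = -31.64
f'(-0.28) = 4.21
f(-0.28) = -6.98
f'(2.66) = -238.76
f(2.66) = -171.13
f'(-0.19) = 3.03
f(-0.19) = -6.65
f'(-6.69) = 4230.91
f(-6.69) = -7301.50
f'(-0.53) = 9.02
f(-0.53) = -8.58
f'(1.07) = -19.22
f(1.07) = -12.57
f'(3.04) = -354.87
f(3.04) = -282.93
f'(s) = -13.24*s^3 + 4.62*s^2 - 8.78*s + 1.1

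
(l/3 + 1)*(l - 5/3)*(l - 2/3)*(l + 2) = l^4/3 + 8*l^3/9 - 41*l^2/27 - 76*l/27 + 20/9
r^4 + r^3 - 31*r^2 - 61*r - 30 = (r - 6)*(r + 1)^2*(r + 5)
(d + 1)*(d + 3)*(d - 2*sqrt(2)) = d^3 - 2*sqrt(2)*d^2 + 4*d^2 - 8*sqrt(2)*d + 3*d - 6*sqrt(2)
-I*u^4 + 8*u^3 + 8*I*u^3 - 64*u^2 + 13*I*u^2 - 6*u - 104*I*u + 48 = (u - 8)*(u + I)*(u + 6*I)*(-I*u + 1)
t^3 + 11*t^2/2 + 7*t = t*(t + 2)*(t + 7/2)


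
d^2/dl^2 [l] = 0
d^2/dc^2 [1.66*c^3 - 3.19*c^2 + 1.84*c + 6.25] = 9.96*c - 6.38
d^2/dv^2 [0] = 0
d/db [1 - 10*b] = -10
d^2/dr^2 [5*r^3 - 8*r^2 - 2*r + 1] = 30*r - 16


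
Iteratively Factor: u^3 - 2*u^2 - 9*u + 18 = (u + 3)*(u^2 - 5*u + 6) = (u - 2)*(u + 3)*(u - 3)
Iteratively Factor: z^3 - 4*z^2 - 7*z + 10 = (z + 2)*(z^2 - 6*z + 5) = (z - 5)*(z + 2)*(z - 1)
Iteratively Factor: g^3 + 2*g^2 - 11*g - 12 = (g + 4)*(g^2 - 2*g - 3) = (g - 3)*(g + 4)*(g + 1)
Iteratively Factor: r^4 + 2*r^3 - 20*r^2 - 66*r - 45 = (r + 3)*(r^3 - r^2 - 17*r - 15) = (r + 1)*(r + 3)*(r^2 - 2*r - 15) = (r - 5)*(r + 1)*(r + 3)*(r + 3)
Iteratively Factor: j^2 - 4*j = (j - 4)*(j)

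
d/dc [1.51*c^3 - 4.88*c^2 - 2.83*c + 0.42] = 4.53*c^2 - 9.76*c - 2.83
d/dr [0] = 0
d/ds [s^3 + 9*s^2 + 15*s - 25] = 3*s^2 + 18*s + 15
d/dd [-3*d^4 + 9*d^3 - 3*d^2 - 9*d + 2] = -12*d^3 + 27*d^2 - 6*d - 9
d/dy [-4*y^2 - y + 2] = -8*y - 1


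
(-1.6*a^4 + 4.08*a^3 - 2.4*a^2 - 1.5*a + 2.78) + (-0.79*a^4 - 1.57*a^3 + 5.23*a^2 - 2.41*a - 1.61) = -2.39*a^4 + 2.51*a^3 + 2.83*a^2 - 3.91*a + 1.17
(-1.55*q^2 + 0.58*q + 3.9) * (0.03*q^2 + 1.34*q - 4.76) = -0.0465*q^4 - 2.0596*q^3 + 8.2722*q^2 + 2.4652*q - 18.564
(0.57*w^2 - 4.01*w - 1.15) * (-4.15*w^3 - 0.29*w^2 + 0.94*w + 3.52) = -2.3655*w^5 + 16.4762*w^4 + 6.4712*w^3 - 1.4295*w^2 - 15.1962*w - 4.048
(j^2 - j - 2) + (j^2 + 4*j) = 2*j^2 + 3*j - 2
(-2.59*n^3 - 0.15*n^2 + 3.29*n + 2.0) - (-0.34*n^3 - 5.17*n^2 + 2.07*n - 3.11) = -2.25*n^3 + 5.02*n^2 + 1.22*n + 5.11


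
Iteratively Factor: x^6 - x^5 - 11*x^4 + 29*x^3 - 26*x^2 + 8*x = (x - 2)*(x^5 + x^4 - 9*x^3 + 11*x^2 - 4*x) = (x - 2)*(x - 1)*(x^4 + 2*x^3 - 7*x^2 + 4*x) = (x - 2)*(x - 1)^2*(x^3 + 3*x^2 - 4*x) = (x - 2)*(x - 1)^2*(x + 4)*(x^2 - x) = (x - 2)*(x - 1)^3*(x + 4)*(x)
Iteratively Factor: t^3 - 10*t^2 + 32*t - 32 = (t - 2)*(t^2 - 8*t + 16) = (t - 4)*(t - 2)*(t - 4)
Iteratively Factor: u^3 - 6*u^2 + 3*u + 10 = (u - 2)*(u^2 - 4*u - 5) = (u - 5)*(u - 2)*(u + 1)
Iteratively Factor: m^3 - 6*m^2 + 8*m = (m - 2)*(m^2 - 4*m) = m*(m - 2)*(m - 4)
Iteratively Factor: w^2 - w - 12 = (w + 3)*(w - 4)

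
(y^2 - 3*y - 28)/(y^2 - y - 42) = (y + 4)/(y + 6)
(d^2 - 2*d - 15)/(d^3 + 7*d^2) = (d^2 - 2*d - 15)/(d^2*(d + 7))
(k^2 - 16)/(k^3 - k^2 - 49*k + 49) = (k^2 - 16)/(k^3 - k^2 - 49*k + 49)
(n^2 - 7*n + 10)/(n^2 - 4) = (n - 5)/(n + 2)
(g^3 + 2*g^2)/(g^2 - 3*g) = g*(g + 2)/(g - 3)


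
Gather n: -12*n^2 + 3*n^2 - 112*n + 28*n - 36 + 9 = -9*n^2 - 84*n - 27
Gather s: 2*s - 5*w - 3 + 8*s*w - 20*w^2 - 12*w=s*(8*w + 2) - 20*w^2 - 17*w - 3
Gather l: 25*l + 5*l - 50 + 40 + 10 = 30*l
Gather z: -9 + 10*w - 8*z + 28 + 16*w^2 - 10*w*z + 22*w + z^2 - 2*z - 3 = 16*w^2 + 32*w + z^2 + z*(-10*w - 10) + 16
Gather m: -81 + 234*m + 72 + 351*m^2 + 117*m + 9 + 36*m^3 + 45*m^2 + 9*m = 36*m^3 + 396*m^2 + 360*m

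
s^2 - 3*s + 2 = (s - 2)*(s - 1)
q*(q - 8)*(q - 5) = q^3 - 13*q^2 + 40*q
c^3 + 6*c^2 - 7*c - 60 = (c - 3)*(c + 4)*(c + 5)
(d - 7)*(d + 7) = d^2 - 49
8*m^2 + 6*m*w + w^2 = (2*m + w)*(4*m + w)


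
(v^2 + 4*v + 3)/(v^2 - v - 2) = (v + 3)/(v - 2)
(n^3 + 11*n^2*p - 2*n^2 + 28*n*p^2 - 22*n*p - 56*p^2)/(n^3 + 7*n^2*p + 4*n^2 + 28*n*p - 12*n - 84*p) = (n + 4*p)/(n + 6)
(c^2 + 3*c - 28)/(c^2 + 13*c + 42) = (c - 4)/(c + 6)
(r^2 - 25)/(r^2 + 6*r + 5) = (r - 5)/(r + 1)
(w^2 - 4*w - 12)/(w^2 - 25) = (w^2 - 4*w - 12)/(w^2 - 25)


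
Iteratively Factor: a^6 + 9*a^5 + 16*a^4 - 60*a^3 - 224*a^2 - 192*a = (a + 4)*(a^5 + 5*a^4 - 4*a^3 - 44*a^2 - 48*a) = (a + 2)*(a + 4)*(a^4 + 3*a^3 - 10*a^2 - 24*a) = (a + 2)*(a + 4)^2*(a^3 - a^2 - 6*a) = (a + 2)^2*(a + 4)^2*(a^2 - 3*a) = (a - 3)*(a + 2)^2*(a + 4)^2*(a)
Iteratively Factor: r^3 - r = (r + 1)*(r^2 - r) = (r - 1)*(r + 1)*(r)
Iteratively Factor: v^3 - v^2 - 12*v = (v - 4)*(v^2 + 3*v) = (v - 4)*(v + 3)*(v)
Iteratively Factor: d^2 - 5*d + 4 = (d - 1)*(d - 4)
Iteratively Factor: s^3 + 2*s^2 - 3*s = (s + 3)*(s^2 - s) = s*(s + 3)*(s - 1)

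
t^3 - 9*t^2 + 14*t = t*(t - 7)*(t - 2)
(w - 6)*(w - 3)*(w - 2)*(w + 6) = w^4 - 5*w^3 - 30*w^2 + 180*w - 216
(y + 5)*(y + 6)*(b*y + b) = b*y^3 + 12*b*y^2 + 41*b*y + 30*b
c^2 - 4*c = c*(c - 4)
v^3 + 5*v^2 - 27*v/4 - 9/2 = (v - 3/2)*(v + 1/2)*(v + 6)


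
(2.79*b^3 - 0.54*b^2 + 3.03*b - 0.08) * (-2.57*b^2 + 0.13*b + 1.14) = -7.1703*b^5 + 1.7505*b^4 - 4.6767*b^3 - 0.0161000000000001*b^2 + 3.4438*b - 0.0912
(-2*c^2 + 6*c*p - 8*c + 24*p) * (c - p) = -2*c^3 + 8*c^2*p - 8*c^2 - 6*c*p^2 + 32*c*p - 24*p^2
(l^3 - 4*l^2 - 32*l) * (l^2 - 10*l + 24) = l^5 - 14*l^4 + 32*l^3 + 224*l^2 - 768*l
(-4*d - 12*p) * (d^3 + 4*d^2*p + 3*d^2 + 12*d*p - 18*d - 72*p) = -4*d^4 - 28*d^3*p - 12*d^3 - 48*d^2*p^2 - 84*d^2*p + 72*d^2 - 144*d*p^2 + 504*d*p + 864*p^2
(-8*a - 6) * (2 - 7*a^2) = 56*a^3 + 42*a^2 - 16*a - 12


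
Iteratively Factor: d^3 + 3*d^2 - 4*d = (d - 1)*(d^2 + 4*d) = (d - 1)*(d + 4)*(d)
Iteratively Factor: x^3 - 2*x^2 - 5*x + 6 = (x + 2)*(x^2 - 4*x + 3) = (x - 3)*(x + 2)*(x - 1)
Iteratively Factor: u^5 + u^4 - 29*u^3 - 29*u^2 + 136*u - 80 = (u + 4)*(u^4 - 3*u^3 - 17*u^2 + 39*u - 20) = (u + 4)^2*(u^3 - 7*u^2 + 11*u - 5) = (u - 1)*(u + 4)^2*(u^2 - 6*u + 5) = (u - 1)^2*(u + 4)^2*(u - 5)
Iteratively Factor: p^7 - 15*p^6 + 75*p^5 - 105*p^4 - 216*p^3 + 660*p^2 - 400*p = (p)*(p^6 - 15*p^5 + 75*p^4 - 105*p^3 - 216*p^2 + 660*p - 400) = p*(p - 5)*(p^5 - 10*p^4 + 25*p^3 + 20*p^2 - 116*p + 80) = p*(p - 5)*(p - 2)*(p^4 - 8*p^3 + 9*p^2 + 38*p - 40) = p*(p - 5)^2*(p - 2)*(p^3 - 3*p^2 - 6*p + 8) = p*(p - 5)^2*(p - 2)*(p + 2)*(p^2 - 5*p + 4) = p*(p - 5)^2*(p - 4)*(p - 2)*(p + 2)*(p - 1)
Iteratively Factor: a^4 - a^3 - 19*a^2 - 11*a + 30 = (a - 1)*(a^3 - 19*a - 30) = (a - 1)*(a + 2)*(a^2 - 2*a - 15) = (a - 5)*(a - 1)*(a + 2)*(a + 3)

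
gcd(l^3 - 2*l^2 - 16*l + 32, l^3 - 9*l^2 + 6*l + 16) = l - 2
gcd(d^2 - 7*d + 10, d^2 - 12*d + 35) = d - 5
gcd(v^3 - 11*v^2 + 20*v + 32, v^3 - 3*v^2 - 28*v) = 1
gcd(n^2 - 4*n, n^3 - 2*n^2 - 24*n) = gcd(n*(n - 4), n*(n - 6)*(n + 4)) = n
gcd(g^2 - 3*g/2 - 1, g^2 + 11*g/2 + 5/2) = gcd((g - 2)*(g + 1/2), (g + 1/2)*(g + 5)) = g + 1/2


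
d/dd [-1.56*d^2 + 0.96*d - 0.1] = 0.96 - 3.12*d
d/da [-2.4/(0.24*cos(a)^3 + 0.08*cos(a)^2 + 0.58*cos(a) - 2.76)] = (1.728*sin(a)^2 - 0.384*cos(a) - 3.12)*sin(a)/(0.24*cos(a)^3 + 0.08*cos(a)^2 + 0.58*cos(a) - 2.76)^2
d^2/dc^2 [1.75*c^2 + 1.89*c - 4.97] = 3.50000000000000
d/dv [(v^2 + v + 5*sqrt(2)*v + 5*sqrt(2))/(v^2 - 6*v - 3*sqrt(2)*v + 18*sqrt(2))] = (-8*sqrt(2)*v^2 - 7*v^2 + 26*sqrt(2)*v + 48*sqrt(2) + 210)/(v^4 - 12*v^3 - 6*sqrt(2)*v^3 + 54*v^2 + 72*sqrt(2)*v^2 - 216*sqrt(2)*v - 216*v + 648)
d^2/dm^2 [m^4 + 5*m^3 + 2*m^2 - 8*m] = 12*m^2 + 30*m + 4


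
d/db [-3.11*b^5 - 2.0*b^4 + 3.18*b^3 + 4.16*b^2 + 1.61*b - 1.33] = -15.55*b^4 - 8.0*b^3 + 9.54*b^2 + 8.32*b + 1.61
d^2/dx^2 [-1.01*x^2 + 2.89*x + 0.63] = -2.02000000000000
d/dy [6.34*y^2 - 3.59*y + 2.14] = 12.68*y - 3.59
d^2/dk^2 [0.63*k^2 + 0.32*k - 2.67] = 1.26000000000000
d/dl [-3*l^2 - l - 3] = -6*l - 1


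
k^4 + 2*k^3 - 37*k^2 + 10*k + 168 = (k - 4)*(k - 3)*(k + 2)*(k + 7)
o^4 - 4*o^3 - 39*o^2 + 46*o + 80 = (o - 8)*(o - 2)*(o + 1)*(o + 5)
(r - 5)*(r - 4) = r^2 - 9*r + 20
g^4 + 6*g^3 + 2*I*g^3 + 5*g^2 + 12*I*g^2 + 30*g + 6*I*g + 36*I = (g + 6)*(g - 2*I)*(g + I)*(g + 3*I)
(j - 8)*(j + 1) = j^2 - 7*j - 8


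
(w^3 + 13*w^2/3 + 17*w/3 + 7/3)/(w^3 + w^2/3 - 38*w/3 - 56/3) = (w^2 + 2*w + 1)/(w^2 - 2*w - 8)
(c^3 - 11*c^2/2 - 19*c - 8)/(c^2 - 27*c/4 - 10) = 2*(2*c^2 + 5*c + 2)/(4*c + 5)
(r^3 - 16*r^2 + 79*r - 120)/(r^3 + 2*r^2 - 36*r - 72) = (r^3 - 16*r^2 + 79*r - 120)/(r^3 + 2*r^2 - 36*r - 72)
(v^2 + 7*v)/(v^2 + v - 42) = v/(v - 6)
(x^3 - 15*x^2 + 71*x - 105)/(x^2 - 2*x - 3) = (x^2 - 12*x + 35)/(x + 1)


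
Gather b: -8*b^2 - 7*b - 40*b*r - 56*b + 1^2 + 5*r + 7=-8*b^2 + b*(-40*r - 63) + 5*r + 8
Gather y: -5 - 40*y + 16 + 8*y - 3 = 8 - 32*y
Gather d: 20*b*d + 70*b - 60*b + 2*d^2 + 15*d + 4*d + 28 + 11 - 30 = 10*b + 2*d^2 + d*(20*b + 19) + 9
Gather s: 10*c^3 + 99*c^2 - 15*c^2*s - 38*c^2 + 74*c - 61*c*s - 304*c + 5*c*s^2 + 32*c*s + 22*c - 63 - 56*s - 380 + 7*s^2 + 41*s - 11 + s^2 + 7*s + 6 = 10*c^3 + 61*c^2 - 208*c + s^2*(5*c + 8) + s*(-15*c^2 - 29*c - 8) - 448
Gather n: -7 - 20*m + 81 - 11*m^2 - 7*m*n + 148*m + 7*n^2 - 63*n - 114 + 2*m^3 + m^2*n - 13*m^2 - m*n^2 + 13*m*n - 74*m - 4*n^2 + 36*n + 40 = 2*m^3 - 24*m^2 + 54*m + n^2*(3 - m) + n*(m^2 + 6*m - 27)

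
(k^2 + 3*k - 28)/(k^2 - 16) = (k + 7)/(k + 4)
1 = 1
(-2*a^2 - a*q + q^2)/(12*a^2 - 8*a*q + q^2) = (a + q)/(-6*a + q)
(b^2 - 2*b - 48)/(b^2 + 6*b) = (b - 8)/b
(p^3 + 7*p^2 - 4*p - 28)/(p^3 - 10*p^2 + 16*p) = (p^2 + 9*p + 14)/(p*(p - 8))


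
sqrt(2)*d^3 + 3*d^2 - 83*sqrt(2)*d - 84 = (d - 6*sqrt(2))*(d + 7*sqrt(2))*(sqrt(2)*d + 1)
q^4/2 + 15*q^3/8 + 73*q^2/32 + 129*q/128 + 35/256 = (q/2 + 1/4)*(q + 1/4)*(q + 5/4)*(q + 7/4)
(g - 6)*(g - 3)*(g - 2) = g^3 - 11*g^2 + 36*g - 36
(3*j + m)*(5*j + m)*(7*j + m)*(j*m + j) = 105*j^4*m + 105*j^4 + 71*j^3*m^2 + 71*j^3*m + 15*j^2*m^3 + 15*j^2*m^2 + j*m^4 + j*m^3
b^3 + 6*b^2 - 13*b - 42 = (b - 3)*(b + 2)*(b + 7)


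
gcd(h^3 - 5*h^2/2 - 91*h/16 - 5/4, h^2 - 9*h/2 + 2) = h - 4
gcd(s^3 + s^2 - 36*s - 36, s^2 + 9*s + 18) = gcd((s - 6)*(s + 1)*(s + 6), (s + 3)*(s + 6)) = s + 6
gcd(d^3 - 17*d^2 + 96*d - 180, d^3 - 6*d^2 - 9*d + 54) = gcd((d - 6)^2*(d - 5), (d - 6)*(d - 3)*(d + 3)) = d - 6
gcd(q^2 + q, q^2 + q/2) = q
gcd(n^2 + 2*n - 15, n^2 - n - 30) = n + 5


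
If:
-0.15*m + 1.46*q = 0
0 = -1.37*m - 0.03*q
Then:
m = 0.00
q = 0.00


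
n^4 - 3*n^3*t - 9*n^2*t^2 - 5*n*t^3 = n*(n - 5*t)*(n + t)^2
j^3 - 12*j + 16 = (j - 2)^2*(j + 4)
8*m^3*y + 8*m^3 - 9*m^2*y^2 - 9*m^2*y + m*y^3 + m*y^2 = (-8*m + y)*(-m + y)*(m*y + m)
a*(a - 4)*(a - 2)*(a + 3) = a^4 - 3*a^3 - 10*a^2 + 24*a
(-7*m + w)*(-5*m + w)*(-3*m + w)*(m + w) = -105*m^4 - 34*m^3*w + 56*m^2*w^2 - 14*m*w^3 + w^4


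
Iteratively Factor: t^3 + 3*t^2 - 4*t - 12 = (t + 3)*(t^2 - 4) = (t - 2)*(t + 3)*(t + 2)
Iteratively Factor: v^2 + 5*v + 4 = (v + 1)*(v + 4)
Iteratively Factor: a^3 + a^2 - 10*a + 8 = (a + 4)*(a^2 - 3*a + 2) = (a - 1)*(a + 4)*(a - 2)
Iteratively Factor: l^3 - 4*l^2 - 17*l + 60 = (l - 3)*(l^2 - l - 20) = (l - 5)*(l - 3)*(l + 4)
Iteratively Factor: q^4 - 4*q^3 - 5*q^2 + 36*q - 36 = (q + 3)*(q^3 - 7*q^2 + 16*q - 12) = (q - 2)*(q + 3)*(q^2 - 5*q + 6) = (q - 2)^2*(q + 3)*(q - 3)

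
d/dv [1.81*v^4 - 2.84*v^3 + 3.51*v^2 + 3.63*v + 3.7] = 7.24*v^3 - 8.52*v^2 + 7.02*v + 3.63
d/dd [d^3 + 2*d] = 3*d^2 + 2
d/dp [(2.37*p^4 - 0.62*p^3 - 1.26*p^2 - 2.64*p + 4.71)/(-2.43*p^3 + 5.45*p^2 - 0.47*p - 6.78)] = (-5.7591*p^6 + 25.833*p^5 - 9.7825*p^4 - 76.522*p^3 + 61.9269*p^2 - 34.2534*p + 20.1129)/(5.9049*p^6 - 26.487*p^5 + 31.9867*p^4 + 27.8278*p^3 - 73.6811*p^2 + 6.3732*p + 45.9684)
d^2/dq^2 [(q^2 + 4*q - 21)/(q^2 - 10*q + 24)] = 2*(14*q^3 - 135*q^2 + 342*q - 60)/(q^6 - 30*q^5 + 372*q^4 - 2440*q^3 + 8928*q^2 - 17280*q + 13824)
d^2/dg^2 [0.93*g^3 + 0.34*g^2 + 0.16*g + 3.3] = 5.58*g + 0.68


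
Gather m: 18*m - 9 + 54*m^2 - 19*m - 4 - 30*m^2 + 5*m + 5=24*m^2 + 4*m - 8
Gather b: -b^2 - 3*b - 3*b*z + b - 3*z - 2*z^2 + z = -b^2 + b*(-3*z - 2) - 2*z^2 - 2*z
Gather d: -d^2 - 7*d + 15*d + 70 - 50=-d^2 + 8*d + 20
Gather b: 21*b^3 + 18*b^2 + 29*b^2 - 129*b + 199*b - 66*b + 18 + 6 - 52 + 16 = 21*b^3 + 47*b^2 + 4*b - 12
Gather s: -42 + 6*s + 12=6*s - 30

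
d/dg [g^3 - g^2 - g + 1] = 3*g^2 - 2*g - 1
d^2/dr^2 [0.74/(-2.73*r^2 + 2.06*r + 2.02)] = (-11.030292*r^2 + 8.323224*r + 0.74*(5.46*r - 2.06)*(10.92*r - 4.12) + 8.161608)/(-2.73*r^2 + 2.06*r + 2.02)^3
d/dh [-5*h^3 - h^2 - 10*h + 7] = -15*h^2 - 2*h - 10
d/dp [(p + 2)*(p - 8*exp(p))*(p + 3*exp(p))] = -5*p^2*exp(p) + 3*p^2 - 48*p*exp(2*p) - 20*p*exp(p) + 4*p - 120*exp(2*p) - 10*exp(p)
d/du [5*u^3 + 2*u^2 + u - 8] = 15*u^2 + 4*u + 1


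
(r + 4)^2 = r^2 + 8*r + 16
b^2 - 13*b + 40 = (b - 8)*(b - 5)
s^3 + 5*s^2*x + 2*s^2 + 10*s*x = s*(s + 2)*(s + 5*x)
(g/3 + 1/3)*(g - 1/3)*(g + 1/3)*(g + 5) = g^4/3 + 2*g^3 + 44*g^2/27 - 2*g/9 - 5/27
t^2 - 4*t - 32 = (t - 8)*(t + 4)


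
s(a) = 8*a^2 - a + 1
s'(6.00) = 95.00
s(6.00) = 283.00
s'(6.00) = 95.00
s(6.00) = 283.00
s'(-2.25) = -37.00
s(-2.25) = 43.75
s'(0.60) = 8.60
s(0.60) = 3.28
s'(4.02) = 63.32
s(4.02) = 126.26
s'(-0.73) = -12.68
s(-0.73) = 5.99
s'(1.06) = 15.96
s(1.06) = 8.93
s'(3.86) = 60.76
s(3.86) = 116.34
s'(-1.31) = -21.96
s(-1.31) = 16.04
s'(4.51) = 71.16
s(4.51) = 159.21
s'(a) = 16*a - 1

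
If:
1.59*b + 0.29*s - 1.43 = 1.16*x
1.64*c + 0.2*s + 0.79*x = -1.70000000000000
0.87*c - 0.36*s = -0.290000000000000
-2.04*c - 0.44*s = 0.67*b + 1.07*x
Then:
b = 3.92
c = -2.04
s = -4.12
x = 3.12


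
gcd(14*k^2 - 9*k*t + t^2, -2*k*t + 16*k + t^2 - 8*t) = -2*k + t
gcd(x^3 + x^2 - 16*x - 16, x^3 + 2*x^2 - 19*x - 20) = x^2 - 3*x - 4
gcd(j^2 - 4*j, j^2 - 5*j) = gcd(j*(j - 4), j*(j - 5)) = j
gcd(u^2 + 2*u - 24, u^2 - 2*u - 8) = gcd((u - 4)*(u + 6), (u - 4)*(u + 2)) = u - 4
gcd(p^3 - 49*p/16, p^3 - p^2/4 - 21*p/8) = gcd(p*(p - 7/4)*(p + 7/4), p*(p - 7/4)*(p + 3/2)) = p^2 - 7*p/4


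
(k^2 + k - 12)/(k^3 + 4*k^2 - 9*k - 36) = 1/(k + 3)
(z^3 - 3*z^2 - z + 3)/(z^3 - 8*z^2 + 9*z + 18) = (z - 1)/(z - 6)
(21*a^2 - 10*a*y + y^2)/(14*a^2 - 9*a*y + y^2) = (-3*a + y)/(-2*a + y)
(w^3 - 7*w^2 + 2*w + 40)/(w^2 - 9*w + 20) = w + 2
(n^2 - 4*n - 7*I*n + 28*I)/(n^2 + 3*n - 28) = (n - 7*I)/(n + 7)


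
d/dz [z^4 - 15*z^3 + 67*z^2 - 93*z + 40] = 4*z^3 - 45*z^2 + 134*z - 93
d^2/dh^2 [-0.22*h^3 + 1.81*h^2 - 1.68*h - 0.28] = 3.62 - 1.32*h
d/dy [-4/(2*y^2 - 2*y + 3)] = 8*(2*y - 1)/(2*y^2 - 2*y + 3)^2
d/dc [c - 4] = 1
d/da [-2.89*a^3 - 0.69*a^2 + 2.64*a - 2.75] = -8.67*a^2 - 1.38*a + 2.64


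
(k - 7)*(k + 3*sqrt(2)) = k^2 - 7*k + 3*sqrt(2)*k - 21*sqrt(2)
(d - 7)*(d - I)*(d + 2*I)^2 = d^4 - 7*d^3 + 3*I*d^3 - 21*I*d^2 + 4*I*d - 28*I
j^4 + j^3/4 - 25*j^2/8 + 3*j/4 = j*(j - 3/2)*(j - 1/4)*(j + 2)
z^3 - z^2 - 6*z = z*(z - 3)*(z + 2)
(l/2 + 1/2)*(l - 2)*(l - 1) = l^3/2 - l^2 - l/2 + 1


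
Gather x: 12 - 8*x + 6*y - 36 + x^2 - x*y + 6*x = x^2 + x*(-y - 2) + 6*y - 24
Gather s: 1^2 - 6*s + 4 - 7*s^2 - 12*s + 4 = -7*s^2 - 18*s + 9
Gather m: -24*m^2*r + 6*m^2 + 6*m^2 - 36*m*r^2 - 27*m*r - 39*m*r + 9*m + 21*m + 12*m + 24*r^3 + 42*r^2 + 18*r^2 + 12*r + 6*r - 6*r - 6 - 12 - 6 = m^2*(12 - 24*r) + m*(-36*r^2 - 66*r + 42) + 24*r^3 + 60*r^2 + 12*r - 24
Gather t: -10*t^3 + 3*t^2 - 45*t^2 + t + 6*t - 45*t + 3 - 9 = -10*t^3 - 42*t^2 - 38*t - 6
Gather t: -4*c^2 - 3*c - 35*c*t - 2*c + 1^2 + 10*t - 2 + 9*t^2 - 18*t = -4*c^2 - 5*c + 9*t^2 + t*(-35*c - 8) - 1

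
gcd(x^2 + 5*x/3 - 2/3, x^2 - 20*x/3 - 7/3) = 1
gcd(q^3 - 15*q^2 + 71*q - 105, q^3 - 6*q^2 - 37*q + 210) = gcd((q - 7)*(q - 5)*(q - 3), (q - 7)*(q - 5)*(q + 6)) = q^2 - 12*q + 35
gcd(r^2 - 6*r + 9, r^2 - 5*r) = 1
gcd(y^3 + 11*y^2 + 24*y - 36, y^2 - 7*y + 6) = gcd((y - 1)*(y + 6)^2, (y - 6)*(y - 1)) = y - 1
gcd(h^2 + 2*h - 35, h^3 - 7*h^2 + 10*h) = h - 5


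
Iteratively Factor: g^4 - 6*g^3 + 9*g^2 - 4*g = (g - 1)*(g^3 - 5*g^2 + 4*g) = (g - 4)*(g - 1)*(g^2 - g) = (g - 4)*(g - 1)^2*(g)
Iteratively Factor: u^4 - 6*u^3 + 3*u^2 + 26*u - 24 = (u - 4)*(u^3 - 2*u^2 - 5*u + 6) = (u - 4)*(u - 3)*(u^2 + u - 2) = (u - 4)*(u - 3)*(u - 1)*(u + 2)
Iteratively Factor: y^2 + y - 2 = (y + 2)*(y - 1)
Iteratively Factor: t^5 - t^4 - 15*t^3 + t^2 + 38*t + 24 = (t + 1)*(t^4 - 2*t^3 - 13*t^2 + 14*t + 24) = (t + 1)^2*(t^3 - 3*t^2 - 10*t + 24) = (t - 4)*(t + 1)^2*(t^2 + t - 6) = (t - 4)*(t - 2)*(t + 1)^2*(t + 3)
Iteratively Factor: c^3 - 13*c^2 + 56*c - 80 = (c - 4)*(c^2 - 9*c + 20) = (c - 5)*(c - 4)*(c - 4)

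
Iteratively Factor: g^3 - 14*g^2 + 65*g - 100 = (g - 5)*(g^2 - 9*g + 20) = (g - 5)*(g - 4)*(g - 5)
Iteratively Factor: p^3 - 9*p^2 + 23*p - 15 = (p - 3)*(p^2 - 6*p + 5) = (p - 5)*(p - 3)*(p - 1)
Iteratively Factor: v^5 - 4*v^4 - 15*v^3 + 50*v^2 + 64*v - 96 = (v + 3)*(v^4 - 7*v^3 + 6*v^2 + 32*v - 32) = (v - 1)*(v + 3)*(v^3 - 6*v^2 + 32) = (v - 4)*(v - 1)*(v + 3)*(v^2 - 2*v - 8) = (v - 4)^2*(v - 1)*(v + 3)*(v + 2)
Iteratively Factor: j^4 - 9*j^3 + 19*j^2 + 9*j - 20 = (j + 1)*(j^3 - 10*j^2 + 29*j - 20) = (j - 5)*(j + 1)*(j^2 - 5*j + 4) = (j - 5)*(j - 4)*(j + 1)*(j - 1)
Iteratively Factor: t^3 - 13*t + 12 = (t - 1)*(t^2 + t - 12) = (t - 3)*(t - 1)*(t + 4)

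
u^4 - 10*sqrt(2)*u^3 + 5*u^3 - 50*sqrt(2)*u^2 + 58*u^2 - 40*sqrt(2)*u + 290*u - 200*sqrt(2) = (u + 5)*(u - 5*sqrt(2))*(u - 4*sqrt(2))*(u - sqrt(2))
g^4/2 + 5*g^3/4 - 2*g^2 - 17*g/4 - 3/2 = (g/2 + 1/2)*(g - 2)*(g + 1/2)*(g + 3)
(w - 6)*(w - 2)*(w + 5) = w^3 - 3*w^2 - 28*w + 60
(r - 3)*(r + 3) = r^2 - 9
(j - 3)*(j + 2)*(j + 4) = j^3 + 3*j^2 - 10*j - 24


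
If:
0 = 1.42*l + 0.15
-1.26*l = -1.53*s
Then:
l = -0.11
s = -0.09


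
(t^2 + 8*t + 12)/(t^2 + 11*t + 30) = (t + 2)/(t + 5)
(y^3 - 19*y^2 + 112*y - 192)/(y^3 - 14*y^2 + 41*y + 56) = (y^2 - 11*y + 24)/(y^2 - 6*y - 7)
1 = 1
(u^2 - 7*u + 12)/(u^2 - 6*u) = (u^2 - 7*u + 12)/(u*(u - 6))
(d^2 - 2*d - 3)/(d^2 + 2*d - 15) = (d + 1)/(d + 5)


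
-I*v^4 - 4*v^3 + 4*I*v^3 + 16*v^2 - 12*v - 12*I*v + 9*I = (v - 3)*(v - 3*I)*(v - I)*(-I*v + I)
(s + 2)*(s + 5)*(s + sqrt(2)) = s^3 + sqrt(2)*s^2 + 7*s^2 + 7*sqrt(2)*s + 10*s + 10*sqrt(2)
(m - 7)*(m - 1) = m^2 - 8*m + 7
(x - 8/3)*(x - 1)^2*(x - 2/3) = x^4 - 16*x^3/3 + 85*x^2/9 - 62*x/9 + 16/9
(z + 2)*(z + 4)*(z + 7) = z^3 + 13*z^2 + 50*z + 56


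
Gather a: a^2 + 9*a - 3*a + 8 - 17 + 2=a^2 + 6*a - 7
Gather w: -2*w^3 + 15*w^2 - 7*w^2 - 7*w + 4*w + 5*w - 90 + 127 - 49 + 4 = -2*w^3 + 8*w^2 + 2*w - 8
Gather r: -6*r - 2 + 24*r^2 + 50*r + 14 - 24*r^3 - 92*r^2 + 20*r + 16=-24*r^3 - 68*r^2 + 64*r + 28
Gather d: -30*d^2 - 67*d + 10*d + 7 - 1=-30*d^2 - 57*d + 6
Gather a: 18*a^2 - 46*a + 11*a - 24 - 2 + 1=18*a^2 - 35*a - 25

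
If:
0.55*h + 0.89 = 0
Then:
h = -1.62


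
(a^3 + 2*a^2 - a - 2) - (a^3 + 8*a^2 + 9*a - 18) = -6*a^2 - 10*a + 16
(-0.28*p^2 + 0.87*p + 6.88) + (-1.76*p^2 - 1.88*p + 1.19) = -2.04*p^2 - 1.01*p + 8.07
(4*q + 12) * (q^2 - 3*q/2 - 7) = 4*q^3 + 6*q^2 - 46*q - 84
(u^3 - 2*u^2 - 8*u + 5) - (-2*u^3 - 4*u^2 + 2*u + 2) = 3*u^3 + 2*u^2 - 10*u + 3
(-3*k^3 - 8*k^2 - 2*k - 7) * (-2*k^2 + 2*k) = 6*k^5 + 10*k^4 - 12*k^3 + 10*k^2 - 14*k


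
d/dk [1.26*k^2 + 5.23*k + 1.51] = 2.52*k + 5.23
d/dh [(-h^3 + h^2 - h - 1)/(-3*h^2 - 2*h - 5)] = (3*h^4 + 4*h^3 + 10*h^2 - 16*h + 3)/(9*h^4 + 12*h^3 + 34*h^2 + 20*h + 25)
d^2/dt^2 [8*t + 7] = 0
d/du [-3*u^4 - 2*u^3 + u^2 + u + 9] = -12*u^3 - 6*u^2 + 2*u + 1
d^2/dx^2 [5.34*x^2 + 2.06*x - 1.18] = 10.6800000000000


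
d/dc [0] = 0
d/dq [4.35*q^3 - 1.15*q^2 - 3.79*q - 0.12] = 13.05*q^2 - 2.3*q - 3.79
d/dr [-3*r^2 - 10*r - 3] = -6*r - 10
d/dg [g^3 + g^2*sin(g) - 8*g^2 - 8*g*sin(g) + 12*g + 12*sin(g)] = g^2*cos(g) + 3*g^2 + 2*g*sin(g) - 8*g*cos(g) - 16*g - 8*sin(g) + 12*cos(g) + 12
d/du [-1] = 0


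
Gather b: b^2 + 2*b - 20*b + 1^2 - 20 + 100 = b^2 - 18*b + 81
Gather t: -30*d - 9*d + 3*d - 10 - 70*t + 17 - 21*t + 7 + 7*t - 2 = -36*d - 84*t + 12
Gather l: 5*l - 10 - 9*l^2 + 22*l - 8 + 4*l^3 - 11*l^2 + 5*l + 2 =4*l^3 - 20*l^2 + 32*l - 16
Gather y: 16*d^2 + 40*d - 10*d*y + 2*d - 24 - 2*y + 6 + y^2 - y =16*d^2 + 42*d + y^2 + y*(-10*d - 3) - 18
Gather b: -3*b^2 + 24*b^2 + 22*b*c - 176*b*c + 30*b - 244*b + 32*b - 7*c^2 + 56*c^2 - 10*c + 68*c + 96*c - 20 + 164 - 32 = 21*b^2 + b*(-154*c - 182) + 49*c^2 + 154*c + 112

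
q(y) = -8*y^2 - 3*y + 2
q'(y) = -16*y - 3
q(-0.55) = 1.23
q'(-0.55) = 5.80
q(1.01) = -9.19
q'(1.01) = -19.16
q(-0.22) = 2.27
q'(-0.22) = 0.52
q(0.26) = 0.68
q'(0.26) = -7.16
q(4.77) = -194.33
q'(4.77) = -79.32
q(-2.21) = -30.44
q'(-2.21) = 32.36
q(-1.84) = -19.56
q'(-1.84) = 26.44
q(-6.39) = -305.49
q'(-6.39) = 99.24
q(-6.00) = -268.00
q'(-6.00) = 93.00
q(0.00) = 2.00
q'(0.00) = -3.00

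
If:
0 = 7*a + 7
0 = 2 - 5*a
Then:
No Solution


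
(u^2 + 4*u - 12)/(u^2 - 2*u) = (u + 6)/u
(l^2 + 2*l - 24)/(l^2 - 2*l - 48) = (l - 4)/(l - 8)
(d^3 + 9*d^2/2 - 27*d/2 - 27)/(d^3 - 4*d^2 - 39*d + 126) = (d + 3/2)/(d - 7)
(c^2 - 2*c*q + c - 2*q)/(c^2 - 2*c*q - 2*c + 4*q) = (c + 1)/(c - 2)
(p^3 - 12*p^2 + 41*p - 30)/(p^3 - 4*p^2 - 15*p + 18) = (p - 5)/(p + 3)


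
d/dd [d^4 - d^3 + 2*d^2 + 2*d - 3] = 4*d^3 - 3*d^2 + 4*d + 2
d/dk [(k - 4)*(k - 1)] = 2*k - 5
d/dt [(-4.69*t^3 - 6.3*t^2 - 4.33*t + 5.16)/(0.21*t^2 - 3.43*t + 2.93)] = (-0.9849*t^4 + 32.1734*t^3 - 18.7068*t^2 - 39.0852*t + 5.0119)/(0.0441*t^4 - 1.4406*t^3 + 12.9955*t^2 - 20.0998*t + 8.5849)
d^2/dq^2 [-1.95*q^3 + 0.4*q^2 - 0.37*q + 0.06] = 0.8 - 11.7*q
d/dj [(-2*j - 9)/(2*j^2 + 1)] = 2*(2*j^2 + 18*j - 1)/(4*j^4 + 4*j^2 + 1)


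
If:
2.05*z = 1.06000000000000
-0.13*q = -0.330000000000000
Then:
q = 2.54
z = 0.52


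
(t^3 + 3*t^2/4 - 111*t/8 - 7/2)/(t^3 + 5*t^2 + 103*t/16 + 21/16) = 2*(2*t^2 + t - 28)/(4*t^2 + 19*t + 21)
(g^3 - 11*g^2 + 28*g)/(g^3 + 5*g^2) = (g^2 - 11*g + 28)/(g*(g + 5))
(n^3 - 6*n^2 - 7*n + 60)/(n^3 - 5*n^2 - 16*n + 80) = (n + 3)/(n + 4)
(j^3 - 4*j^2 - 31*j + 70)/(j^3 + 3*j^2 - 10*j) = (j - 7)/j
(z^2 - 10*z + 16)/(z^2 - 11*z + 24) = (z - 2)/(z - 3)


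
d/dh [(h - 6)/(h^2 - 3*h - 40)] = (h^2 - 3*h - (h - 6)*(2*h - 3) - 40)/(-h^2 + 3*h + 40)^2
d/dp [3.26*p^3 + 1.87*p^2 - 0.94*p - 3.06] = 9.78*p^2 + 3.74*p - 0.94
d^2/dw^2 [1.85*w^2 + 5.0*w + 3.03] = 3.70000000000000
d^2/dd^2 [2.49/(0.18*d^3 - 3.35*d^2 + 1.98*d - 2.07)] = ((16.683 - 2.6892*d)*(0.18*d^3 - 3.35*d^2 + 1.98*d - 2.07) + 2.49*(0.54*d^2 - 6.7*d + 1.98)*(1.08*d^2 - 13.4*d + 3.96))/(0.18*d^3 - 3.35*d^2 + 1.98*d - 2.07)^3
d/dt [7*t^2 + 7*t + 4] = 14*t + 7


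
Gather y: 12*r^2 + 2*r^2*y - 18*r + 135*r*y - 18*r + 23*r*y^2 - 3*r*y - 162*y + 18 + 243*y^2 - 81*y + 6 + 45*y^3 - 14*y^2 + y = 12*r^2 - 36*r + 45*y^3 + y^2*(23*r + 229) + y*(2*r^2 + 132*r - 242) + 24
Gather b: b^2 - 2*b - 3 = b^2 - 2*b - 3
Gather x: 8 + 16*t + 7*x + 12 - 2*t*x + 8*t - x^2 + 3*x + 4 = 24*t - x^2 + x*(10 - 2*t) + 24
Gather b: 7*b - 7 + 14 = 7*b + 7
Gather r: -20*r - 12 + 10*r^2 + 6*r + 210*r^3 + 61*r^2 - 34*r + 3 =210*r^3 + 71*r^2 - 48*r - 9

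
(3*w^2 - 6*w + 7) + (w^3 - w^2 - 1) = w^3 + 2*w^2 - 6*w + 6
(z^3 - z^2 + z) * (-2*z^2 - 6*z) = -2*z^5 - 4*z^4 + 4*z^3 - 6*z^2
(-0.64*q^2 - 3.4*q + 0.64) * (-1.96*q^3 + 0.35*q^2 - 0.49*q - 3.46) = 1.2544*q^5 + 6.44*q^4 - 2.1308*q^3 + 4.1044*q^2 + 11.4504*q - 2.2144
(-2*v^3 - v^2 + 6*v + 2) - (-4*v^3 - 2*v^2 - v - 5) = 2*v^3 + v^2 + 7*v + 7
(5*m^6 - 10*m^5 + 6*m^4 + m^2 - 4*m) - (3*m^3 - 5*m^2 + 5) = 5*m^6 - 10*m^5 + 6*m^4 - 3*m^3 + 6*m^2 - 4*m - 5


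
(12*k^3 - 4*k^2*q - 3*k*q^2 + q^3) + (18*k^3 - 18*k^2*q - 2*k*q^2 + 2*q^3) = 30*k^3 - 22*k^2*q - 5*k*q^2 + 3*q^3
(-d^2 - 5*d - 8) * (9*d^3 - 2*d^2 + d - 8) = -9*d^5 - 43*d^4 - 63*d^3 + 19*d^2 + 32*d + 64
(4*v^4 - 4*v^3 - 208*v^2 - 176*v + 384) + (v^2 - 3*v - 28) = 4*v^4 - 4*v^3 - 207*v^2 - 179*v + 356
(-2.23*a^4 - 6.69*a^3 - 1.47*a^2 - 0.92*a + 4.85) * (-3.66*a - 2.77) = 8.1618*a^5 + 30.6625*a^4 + 23.9115*a^3 + 7.4391*a^2 - 15.2026*a - 13.4345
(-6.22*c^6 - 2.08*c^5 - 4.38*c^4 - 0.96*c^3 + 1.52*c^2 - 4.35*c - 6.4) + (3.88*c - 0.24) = -6.22*c^6 - 2.08*c^5 - 4.38*c^4 - 0.96*c^3 + 1.52*c^2 - 0.47*c - 6.64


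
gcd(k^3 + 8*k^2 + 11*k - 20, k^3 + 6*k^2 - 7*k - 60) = k^2 + 9*k + 20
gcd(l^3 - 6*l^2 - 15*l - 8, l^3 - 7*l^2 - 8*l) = l^2 - 7*l - 8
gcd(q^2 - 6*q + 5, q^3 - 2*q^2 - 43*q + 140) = q - 5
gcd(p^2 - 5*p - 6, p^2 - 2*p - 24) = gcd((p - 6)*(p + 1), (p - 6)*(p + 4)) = p - 6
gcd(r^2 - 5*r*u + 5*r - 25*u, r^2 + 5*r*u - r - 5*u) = 1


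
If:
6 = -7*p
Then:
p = -6/7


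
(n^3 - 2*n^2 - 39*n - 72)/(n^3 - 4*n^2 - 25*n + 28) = (n^3 - 2*n^2 - 39*n - 72)/(n^3 - 4*n^2 - 25*n + 28)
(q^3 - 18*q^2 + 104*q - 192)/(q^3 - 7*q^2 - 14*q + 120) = (q^2 - 12*q + 32)/(q^2 - q - 20)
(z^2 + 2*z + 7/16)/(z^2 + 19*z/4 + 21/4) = (z + 1/4)/(z + 3)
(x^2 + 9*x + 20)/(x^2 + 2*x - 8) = (x + 5)/(x - 2)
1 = 1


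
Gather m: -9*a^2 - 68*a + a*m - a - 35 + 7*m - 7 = -9*a^2 - 69*a + m*(a + 7) - 42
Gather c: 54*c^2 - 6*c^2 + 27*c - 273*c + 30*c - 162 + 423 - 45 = 48*c^2 - 216*c + 216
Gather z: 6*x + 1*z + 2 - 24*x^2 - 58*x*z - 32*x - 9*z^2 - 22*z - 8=-24*x^2 - 26*x - 9*z^2 + z*(-58*x - 21) - 6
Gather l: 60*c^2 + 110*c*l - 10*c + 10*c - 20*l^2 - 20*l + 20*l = 60*c^2 + 110*c*l - 20*l^2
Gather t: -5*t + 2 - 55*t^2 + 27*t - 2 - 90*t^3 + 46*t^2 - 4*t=-90*t^3 - 9*t^2 + 18*t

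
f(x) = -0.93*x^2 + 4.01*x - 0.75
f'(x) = 4.01 - 1.86*x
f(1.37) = 3.00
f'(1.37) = 1.46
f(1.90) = 3.51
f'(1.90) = 0.48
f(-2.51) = -16.67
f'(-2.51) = 8.68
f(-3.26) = -23.71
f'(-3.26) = 10.07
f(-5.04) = -44.58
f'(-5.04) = 13.38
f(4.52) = -1.63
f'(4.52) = -4.40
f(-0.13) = -1.29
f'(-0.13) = 4.25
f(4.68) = -2.35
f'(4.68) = -4.69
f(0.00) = -0.75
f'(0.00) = 4.01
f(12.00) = -86.55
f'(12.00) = -18.31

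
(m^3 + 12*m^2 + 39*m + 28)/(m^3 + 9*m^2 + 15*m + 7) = (m + 4)/(m + 1)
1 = 1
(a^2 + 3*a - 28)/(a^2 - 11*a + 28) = (a + 7)/(a - 7)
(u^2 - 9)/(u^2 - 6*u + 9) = (u + 3)/(u - 3)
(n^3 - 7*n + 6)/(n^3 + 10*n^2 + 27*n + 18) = (n^2 - 3*n + 2)/(n^2 + 7*n + 6)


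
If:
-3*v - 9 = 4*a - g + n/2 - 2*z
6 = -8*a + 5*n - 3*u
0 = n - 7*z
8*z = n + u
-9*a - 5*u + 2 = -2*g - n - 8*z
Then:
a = 4*z - 3/4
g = 13*z - 35/8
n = 7*z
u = z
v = -3*z/2 - 83/24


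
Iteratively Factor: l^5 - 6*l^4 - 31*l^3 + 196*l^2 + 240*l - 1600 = (l - 5)*(l^4 - l^3 - 36*l^2 + 16*l + 320) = (l - 5)*(l + 4)*(l^3 - 5*l^2 - 16*l + 80) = (l - 5)^2*(l + 4)*(l^2 - 16) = (l - 5)^2*(l + 4)^2*(l - 4)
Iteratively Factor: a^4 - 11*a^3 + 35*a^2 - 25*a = (a - 5)*(a^3 - 6*a^2 + 5*a) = (a - 5)^2*(a^2 - a) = (a - 5)^2*(a - 1)*(a)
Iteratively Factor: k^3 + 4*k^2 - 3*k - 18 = (k + 3)*(k^2 + k - 6) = (k - 2)*(k + 3)*(k + 3)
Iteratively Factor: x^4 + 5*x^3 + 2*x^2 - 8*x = (x + 2)*(x^3 + 3*x^2 - 4*x) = (x + 2)*(x + 4)*(x^2 - x) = (x - 1)*(x + 2)*(x + 4)*(x)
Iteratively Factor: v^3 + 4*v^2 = (v)*(v^2 + 4*v) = v^2*(v + 4)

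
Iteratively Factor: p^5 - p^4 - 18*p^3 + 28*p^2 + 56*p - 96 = (p - 3)*(p^4 + 2*p^3 - 12*p^2 - 8*p + 32) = (p - 3)*(p - 2)*(p^3 + 4*p^2 - 4*p - 16) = (p - 3)*(p - 2)*(p + 4)*(p^2 - 4) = (p - 3)*(p - 2)^2*(p + 4)*(p + 2)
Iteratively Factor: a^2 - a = (a)*(a - 1)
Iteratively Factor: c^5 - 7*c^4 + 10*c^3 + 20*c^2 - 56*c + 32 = (c + 2)*(c^4 - 9*c^3 + 28*c^2 - 36*c + 16) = (c - 2)*(c + 2)*(c^3 - 7*c^2 + 14*c - 8) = (c - 4)*(c - 2)*(c + 2)*(c^2 - 3*c + 2) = (c - 4)*(c - 2)*(c - 1)*(c + 2)*(c - 2)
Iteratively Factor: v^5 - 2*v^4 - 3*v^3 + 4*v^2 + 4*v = (v + 1)*(v^4 - 3*v^3 + 4*v) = (v - 2)*(v + 1)*(v^3 - v^2 - 2*v) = v*(v - 2)*(v + 1)*(v^2 - v - 2) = v*(v - 2)^2*(v + 1)*(v + 1)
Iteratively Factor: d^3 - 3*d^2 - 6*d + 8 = (d - 1)*(d^2 - 2*d - 8) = (d - 4)*(d - 1)*(d + 2)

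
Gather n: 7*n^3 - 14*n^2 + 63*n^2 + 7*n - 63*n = 7*n^3 + 49*n^2 - 56*n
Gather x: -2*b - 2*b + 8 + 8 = 16 - 4*b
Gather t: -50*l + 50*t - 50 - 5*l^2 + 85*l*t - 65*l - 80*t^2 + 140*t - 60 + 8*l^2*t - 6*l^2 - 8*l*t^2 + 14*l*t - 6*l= -11*l^2 - 121*l + t^2*(-8*l - 80) + t*(8*l^2 + 99*l + 190) - 110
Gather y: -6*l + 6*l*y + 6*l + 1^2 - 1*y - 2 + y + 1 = 6*l*y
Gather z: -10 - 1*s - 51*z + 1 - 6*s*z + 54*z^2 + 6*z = -s + 54*z^2 + z*(-6*s - 45) - 9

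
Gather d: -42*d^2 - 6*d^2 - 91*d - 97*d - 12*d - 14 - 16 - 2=-48*d^2 - 200*d - 32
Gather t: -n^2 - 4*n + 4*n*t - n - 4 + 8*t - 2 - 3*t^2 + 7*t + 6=-n^2 - 5*n - 3*t^2 + t*(4*n + 15)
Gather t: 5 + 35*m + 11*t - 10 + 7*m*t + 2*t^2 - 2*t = 35*m + 2*t^2 + t*(7*m + 9) - 5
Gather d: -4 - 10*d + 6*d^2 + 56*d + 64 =6*d^2 + 46*d + 60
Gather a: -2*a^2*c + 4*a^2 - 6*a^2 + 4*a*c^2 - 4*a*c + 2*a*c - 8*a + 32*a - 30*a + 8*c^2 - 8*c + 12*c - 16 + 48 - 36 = a^2*(-2*c - 2) + a*(4*c^2 - 2*c - 6) + 8*c^2 + 4*c - 4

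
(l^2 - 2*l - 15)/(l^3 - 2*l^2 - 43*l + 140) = (l + 3)/(l^2 + 3*l - 28)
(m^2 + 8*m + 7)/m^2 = 1 + 8/m + 7/m^2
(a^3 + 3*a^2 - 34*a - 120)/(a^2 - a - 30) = a + 4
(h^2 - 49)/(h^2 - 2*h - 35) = (h + 7)/(h + 5)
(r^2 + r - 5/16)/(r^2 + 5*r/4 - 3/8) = (4*r + 5)/(2*(2*r + 3))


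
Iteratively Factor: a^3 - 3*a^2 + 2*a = (a)*(a^2 - 3*a + 2) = a*(a - 2)*(a - 1)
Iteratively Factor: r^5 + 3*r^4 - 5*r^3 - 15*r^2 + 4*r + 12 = (r + 3)*(r^4 - 5*r^2 + 4) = (r + 1)*(r + 3)*(r^3 - r^2 - 4*r + 4) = (r + 1)*(r + 2)*(r + 3)*(r^2 - 3*r + 2) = (r - 2)*(r + 1)*(r + 2)*(r + 3)*(r - 1)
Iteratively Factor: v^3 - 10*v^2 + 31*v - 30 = (v - 5)*(v^2 - 5*v + 6) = (v - 5)*(v - 3)*(v - 2)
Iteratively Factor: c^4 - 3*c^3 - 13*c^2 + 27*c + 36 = (c - 4)*(c^3 + c^2 - 9*c - 9) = (c - 4)*(c + 3)*(c^2 - 2*c - 3) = (c - 4)*(c - 3)*(c + 3)*(c + 1)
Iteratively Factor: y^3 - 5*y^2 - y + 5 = (y + 1)*(y^2 - 6*y + 5) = (y - 1)*(y + 1)*(y - 5)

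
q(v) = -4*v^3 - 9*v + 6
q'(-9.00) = -981.00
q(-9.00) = 3003.00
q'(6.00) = -441.00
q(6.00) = -912.00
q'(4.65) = -268.47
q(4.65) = -438.03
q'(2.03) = -58.45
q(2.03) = -45.73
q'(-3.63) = -167.12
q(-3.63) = 230.00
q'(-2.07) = -60.42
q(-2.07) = 60.11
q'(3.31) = -140.47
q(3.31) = -168.85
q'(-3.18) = -130.35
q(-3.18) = 163.25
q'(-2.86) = -107.16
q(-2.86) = 125.31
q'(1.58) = -38.96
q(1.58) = -24.00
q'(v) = -12*v^2 - 9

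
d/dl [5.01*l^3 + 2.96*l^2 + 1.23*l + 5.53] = 15.03*l^2 + 5.92*l + 1.23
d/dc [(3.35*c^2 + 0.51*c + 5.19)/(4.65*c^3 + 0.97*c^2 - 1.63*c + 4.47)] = (-15.5775*c^4 - 4.743*c^3 - 78.3557*c^2 + 19.8804*c + 10.7394)/(21.6225*c^6 + 9.021*c^5 - 14.2181*c^4 + 38.4088*c^3 + 11.3287*c^2 - 14.5722*c + 19.9809)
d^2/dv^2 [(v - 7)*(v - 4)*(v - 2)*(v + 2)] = 12*v^2 - 66*v + 48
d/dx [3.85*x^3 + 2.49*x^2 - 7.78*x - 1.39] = 11.55*x^2 + 4.98*x - 7.78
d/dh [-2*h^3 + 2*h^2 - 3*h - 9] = -6*h^2 + 4*h - 3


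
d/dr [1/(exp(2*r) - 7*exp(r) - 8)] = (7 - 2*exp(r))*exp(r)/(-exp(2*r) + 7*exp(r) + 8)^2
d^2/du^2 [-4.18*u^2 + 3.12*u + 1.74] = -8.36000000000000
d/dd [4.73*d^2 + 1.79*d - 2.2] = 9.46*d + 1.79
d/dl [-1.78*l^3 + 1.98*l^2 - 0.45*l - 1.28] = -5.34*l^2 + 3.96*l - 0.45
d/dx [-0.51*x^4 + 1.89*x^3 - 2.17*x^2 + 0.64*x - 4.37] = -2.04*x^3 + 5.67*x^2 - 4.34*x + 0.64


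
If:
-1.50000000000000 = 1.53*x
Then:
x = -0.98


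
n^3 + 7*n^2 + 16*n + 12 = (n + 2)^2*(n + 3)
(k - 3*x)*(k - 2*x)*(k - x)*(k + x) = k^4 - 5*k^3*x + 5*k^2*x^2 + 5*k*x^3 - 6*x^4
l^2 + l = l*(l + 1)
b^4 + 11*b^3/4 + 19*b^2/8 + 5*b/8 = b*(b + 1/2)*(b + 1)*(b + 5/4)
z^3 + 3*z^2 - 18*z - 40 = (z - 4)*(z + 2)*(z + 5)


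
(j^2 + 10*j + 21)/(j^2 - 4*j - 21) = (j + 7)/(j - 7)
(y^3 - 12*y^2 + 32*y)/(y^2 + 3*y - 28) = y*(y - 8)/(y + 7)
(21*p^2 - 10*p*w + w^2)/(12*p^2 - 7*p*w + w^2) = (7*p - w)/(4*p - w)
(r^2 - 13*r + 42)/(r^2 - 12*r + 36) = (r - 7)/(r - 6)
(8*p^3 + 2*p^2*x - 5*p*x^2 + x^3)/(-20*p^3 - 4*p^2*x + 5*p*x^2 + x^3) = (-4*p^2 - 3*p*x + x^2)/(10*p^2 + 7*p*x + x^2)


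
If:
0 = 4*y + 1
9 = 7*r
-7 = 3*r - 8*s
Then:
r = 9/7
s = 19/14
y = -1/4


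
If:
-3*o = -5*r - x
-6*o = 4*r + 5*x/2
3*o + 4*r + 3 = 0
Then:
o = -17/53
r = -27/53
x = 84/53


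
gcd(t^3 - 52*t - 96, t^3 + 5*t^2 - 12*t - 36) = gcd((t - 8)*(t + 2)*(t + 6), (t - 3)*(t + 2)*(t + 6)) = t^2 + 8*t + 12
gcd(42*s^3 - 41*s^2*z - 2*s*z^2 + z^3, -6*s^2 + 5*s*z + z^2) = -6*s^2 + 5*s*z + z^2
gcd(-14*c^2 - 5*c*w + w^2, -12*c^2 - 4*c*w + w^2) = 2*c + w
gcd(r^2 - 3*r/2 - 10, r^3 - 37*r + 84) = r - 4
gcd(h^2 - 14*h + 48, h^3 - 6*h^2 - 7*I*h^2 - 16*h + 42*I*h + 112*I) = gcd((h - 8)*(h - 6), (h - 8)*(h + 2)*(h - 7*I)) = h - 8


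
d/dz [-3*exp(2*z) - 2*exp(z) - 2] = (-6*exp(z) - 2)*exp(z)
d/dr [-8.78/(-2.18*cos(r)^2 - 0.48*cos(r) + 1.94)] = (38.2808*cos(r) + 4.2144)*sin(r)/(2.18*cos(r)^2 + 0.48*cos(r) - 1.94)^2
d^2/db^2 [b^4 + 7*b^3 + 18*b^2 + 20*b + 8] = 12*b^2 + 42*b + 36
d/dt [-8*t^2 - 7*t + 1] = -16*t - 7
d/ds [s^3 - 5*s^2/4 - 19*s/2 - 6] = 3*s^2 - 5*s/2 - 19/2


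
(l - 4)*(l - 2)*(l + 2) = l^3 - 4*l^2 - 4*l + 16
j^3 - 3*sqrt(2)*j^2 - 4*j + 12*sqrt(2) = (j - 2)*(j + 2)*(j - 3*sqrt(2))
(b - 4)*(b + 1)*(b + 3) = b^3 - 13*b - 12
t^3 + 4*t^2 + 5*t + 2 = (t + 1)^2*(t + 2)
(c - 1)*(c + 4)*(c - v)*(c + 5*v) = c^4 + 4*c^3*v + 3*c^3 - 5*c^2*v^2 + 12*c^2*v - 4*c^2 - 15*c*v^2 - 16*c*v + 20*v^2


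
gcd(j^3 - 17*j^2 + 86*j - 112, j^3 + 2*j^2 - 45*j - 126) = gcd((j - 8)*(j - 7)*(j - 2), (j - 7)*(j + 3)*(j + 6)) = j - 7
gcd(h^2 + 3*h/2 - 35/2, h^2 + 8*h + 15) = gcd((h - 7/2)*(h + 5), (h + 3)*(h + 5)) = h + 5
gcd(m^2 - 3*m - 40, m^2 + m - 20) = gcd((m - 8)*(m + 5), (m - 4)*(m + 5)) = m + 5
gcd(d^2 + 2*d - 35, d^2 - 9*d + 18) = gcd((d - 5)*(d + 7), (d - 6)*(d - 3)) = 1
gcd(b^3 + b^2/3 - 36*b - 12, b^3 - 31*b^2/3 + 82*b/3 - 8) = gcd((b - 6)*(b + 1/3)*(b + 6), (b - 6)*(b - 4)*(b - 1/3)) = b - 6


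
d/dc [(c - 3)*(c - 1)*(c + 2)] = 3*c^2 - 4*c - 5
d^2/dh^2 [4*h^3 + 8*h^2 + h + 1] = 24*h + 16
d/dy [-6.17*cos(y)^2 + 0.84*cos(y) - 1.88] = (12.34*cos(y) - 0.84)*sin(y)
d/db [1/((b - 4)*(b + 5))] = (-2*b - 1)/(b^4 + 2*b^3 - 39*b^2 - 40*b + 400)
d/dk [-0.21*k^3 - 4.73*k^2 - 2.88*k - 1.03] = -0.63*k^2 - 9.46*k - 2.88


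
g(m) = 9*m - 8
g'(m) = 9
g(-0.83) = -15.47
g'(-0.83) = 9.00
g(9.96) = 81.64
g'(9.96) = 9.00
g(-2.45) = -30.05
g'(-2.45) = 9.00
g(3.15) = 20.35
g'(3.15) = 9.00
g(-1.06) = -17.54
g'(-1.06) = 9.00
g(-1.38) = -20.42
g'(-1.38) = 9.00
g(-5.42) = -56.78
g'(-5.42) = 9.00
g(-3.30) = -37.70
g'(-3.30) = 9.00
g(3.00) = 19.00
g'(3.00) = 9.00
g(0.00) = -8.00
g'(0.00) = 9.00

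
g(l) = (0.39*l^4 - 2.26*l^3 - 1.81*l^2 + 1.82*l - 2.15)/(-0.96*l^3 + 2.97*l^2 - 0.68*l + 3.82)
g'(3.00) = -66.30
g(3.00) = -16.37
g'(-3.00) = -0.65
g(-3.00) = 1.17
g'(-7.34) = -0.47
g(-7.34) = 3.49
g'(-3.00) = -0.65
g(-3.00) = 1.17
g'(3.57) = -41.90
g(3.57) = 13.12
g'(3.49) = -74.46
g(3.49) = 17.59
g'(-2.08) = -0.78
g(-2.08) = 0.52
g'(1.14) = -1.21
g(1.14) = -0.93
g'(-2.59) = -0.70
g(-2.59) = 0.90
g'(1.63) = -2.02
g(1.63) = -1.71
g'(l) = (2.88*l^2 - 5.94*l + 0.68)*(0.39*l^4 - 2.26*l^3 - 1.81*l^2 + 1.82*l - 2.15)/(-0.96*l^3 + 2.97*l^2 - 0.68*l + 3.82)^2 + (1.56*l^3 - 6.78*l^2 - 3.62*l + 1.82)/(-0.96*l^3 + 2.97*l^2 - 0.68*l + 3.82) = (-0.3744*l^6 + 2.3166*l^5 - 9.2454*l^4 + 12.5272*l^3 - 36.2662*l^2 - 1.0574*l + 5.4904)/(0.9216*l^6 - 5.7024*l^5 + 10.1265*l^4 - 11.3736*l^3 + 23.1532*l^2 - 5.1952*l + 14.5924)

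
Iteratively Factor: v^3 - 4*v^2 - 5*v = (v - 5)*(v^2 + v) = v*(v - 5)*(v + 1)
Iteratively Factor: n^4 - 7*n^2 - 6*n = (n - 3)*(n^3 + 3*n^2 + 2*n) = (n - 3)*(n + 1)*(n^2 + 2*n) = (n - 3)*(n + 1)*(n + 2)*(n)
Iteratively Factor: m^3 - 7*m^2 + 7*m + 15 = (m - 5)*(m^2 - 2*m - 3) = (m - 5)*(m - 3)*(m + 1)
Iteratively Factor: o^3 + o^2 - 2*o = (o)*(o^2 + o - 2) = o*(o - 1)*(o + 2)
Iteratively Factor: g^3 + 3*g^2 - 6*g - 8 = (g + 4)*(g^2 - g - 2) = (g + 1)*(g + 4)*(g - 2)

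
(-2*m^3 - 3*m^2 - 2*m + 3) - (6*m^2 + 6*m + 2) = -2*m^3 - 9*m^2 - 8*m + 1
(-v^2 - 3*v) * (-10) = 10*v^2 + 30*v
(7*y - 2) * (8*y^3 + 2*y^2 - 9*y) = 56*y^4 - 2*y^3 - 67*y^2 + 18*y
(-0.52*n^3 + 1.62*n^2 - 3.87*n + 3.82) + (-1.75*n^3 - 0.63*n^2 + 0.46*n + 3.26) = -2.27*n^3 + 0.99*n^2 - 3.41*n + 7.08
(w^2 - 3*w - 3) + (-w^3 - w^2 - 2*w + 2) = -w^3 - 5*w - 1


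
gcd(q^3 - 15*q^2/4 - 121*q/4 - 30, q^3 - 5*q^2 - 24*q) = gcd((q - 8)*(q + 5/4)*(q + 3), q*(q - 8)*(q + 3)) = q^2 - 5*q - 24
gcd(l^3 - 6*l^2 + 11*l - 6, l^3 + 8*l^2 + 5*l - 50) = l - 2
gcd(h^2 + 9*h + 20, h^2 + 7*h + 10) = h + 5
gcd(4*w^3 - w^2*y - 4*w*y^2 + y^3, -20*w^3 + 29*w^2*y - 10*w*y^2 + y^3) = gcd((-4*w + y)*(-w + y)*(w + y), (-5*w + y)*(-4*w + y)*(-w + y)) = 4*w^2 - 5*w*y + y^2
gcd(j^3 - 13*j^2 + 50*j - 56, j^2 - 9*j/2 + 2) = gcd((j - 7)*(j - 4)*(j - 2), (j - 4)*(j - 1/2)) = j - 4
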